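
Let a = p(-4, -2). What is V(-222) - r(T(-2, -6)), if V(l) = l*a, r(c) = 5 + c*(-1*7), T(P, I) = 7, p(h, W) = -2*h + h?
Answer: -844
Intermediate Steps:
p(h, W) = -h
a = 4 (a = -1*(-4) = 4)
r(c) = 5 - 7*c (r(c) = 5 + c*(-7) = 5 - 7*c)
V(l) = 4*l (V(l) = l*4 = 4*l)
V(-222) - r(T(-2, -6)) = 4*(-222) - (5 - 7*7) = -888 - (5 - 49) = -888 - 1*(-44) = -888 + 44 = -844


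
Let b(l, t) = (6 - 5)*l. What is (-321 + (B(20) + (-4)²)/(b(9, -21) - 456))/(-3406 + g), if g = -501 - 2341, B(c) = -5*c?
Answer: 47801/930952 ≈ 0.051346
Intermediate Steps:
b(l, t) = l (b(l, t) = 1*l = l)
g = -2842
(-321 + (B(20) + (-4)²)/(b(9, -21) - 456))/(-3406 + g) = (-321 + (-5*20 + (-4)²)/(9 - 456))/(-3406 - 2842) = (-321 + (-100 + 16)/(-447))/(-6248) = (-321 - 84*(-1/447))*(-1/6248) = (-321 + 28/149)*(-1/6248) = -47801/149*(-1/6248) = 47801/930952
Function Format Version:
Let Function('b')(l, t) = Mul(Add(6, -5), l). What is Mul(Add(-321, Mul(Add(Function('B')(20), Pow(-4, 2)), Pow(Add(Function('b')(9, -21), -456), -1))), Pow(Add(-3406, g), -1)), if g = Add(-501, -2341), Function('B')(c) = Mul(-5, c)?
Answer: Rational(47801, 930952) ≈ 0.051346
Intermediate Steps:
Function('b')(l, t) = l (Function('b')(l, t) = Mul(1, l) = l)
g = -2842
Mul(Add(-321, Mul(Add(Function('B')(20), Pow(-4, 2)), Pow(Add(Function('b')(9, -21), -456), -1))), Pow(Add(-3406, g), -1)) = Mul(Add(-321, Mul(Add(Mul(-5, 20), Pow(-4, 2)), Pow(Add(9, -456), -1))), Pow(Add(-3406, -2842), -1)) = Mul(Add(-321, Mul(Add(-100, 16), Pow(-447, -1))), Pow(-6248, -1)) = Mul(Add(-321, Mul(-84, Rational(-1, 447))), Rational(-1, 6248)) = Mul(Add(-321, Rational(28, 149)), Rational(-1, 6248)) = Mul(Rational(-47801, 149), Rational(-1, 6248)) = Rational(47801, 930952)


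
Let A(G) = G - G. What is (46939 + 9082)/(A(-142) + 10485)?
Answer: 56021/10485 ≈ 5.3430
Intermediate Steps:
A(G) = 0
(46939 + 9082)/(A(-142) + 10485) = (46939 + 9082)/(0 + 10485) = 56021/10485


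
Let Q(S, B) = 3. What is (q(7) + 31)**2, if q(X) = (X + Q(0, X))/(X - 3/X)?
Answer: 559504/529 ≈ 1057.7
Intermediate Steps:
q(X) = (3 + X)/(X - 3/X) (q(X) = (X + 3)/(X - 3/X) = (3 + X)/(X - 3/X))
(q(7) + 31)**2 = (7*(3 + 7)/(-3 + 7**2) + 31)**2 = (7*10/(-3 + 49) + 31)**2 = (7*10/46 + 31)**2 = (7*(1/46)*10 + 31)**2 = (35/23 + 31)**2 = (748/23)**2 = 559504/529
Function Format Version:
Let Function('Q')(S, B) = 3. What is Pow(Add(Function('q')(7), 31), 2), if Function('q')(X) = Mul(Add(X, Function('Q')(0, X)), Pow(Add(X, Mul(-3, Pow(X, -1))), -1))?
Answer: Rational(559504, 529) ≈ 1057.7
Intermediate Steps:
Function('q')(X) = Mul(Pow(Add(X, Mul(-3, Pow(X, -1))), -1), Add(3, X)) (Function('q')(X) = Mul(Add(X, 3), Pow(Add(X, Mul(-3, Pow(X, -1))), -1)) = Mul(Add(3, X), Pow(Add(X, Mul(-3, Pow(X, -1))), -1)) = Mul(Pow(Add(X, Mul(-3, Pow(X, -1))), -1), Add(3, X)))
Pow(Add(Function('q')(7), 31), 2) = Pow(Add(Mul(7, Pow(Add(-3, Pow(7, 2)), -1), Add(3, 7)), 31), 2) = Pow(Add(Mul(7, Pow(Add(-3, 49), -1), 10), 31), 2) = Pow(Add(Mul(7, Pow(46, -1), 10), 31), 2) = Pow(Add(Mul(7, Rational(1, 46), 10), 31), 2) = Pow(Add(Rational(35, 23), 31), 2) = Pow(Rational(748, 23), 2) = Rational(559504, 529)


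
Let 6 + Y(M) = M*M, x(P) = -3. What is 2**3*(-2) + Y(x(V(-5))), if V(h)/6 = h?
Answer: -13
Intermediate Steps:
V(h) = 6*h
Y(M) = -6 + M**2 (Y(M) = -6 + M*M = -6 + M**2)
2**3*(-2) + Y(x(V(-5))) = 2**3*(-2) + (-6 + (-3)**2) = 8*(-2) + (-6 + 9) = -16 + 3 = -13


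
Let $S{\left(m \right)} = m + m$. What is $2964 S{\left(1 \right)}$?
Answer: $5928$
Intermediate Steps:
$S{\left(m \right)} = 2 m$
$2964 S{\left(1 \right)} = 2964 \cdot 2 \cdot 1 = 2964 \cdot 2 = 5928$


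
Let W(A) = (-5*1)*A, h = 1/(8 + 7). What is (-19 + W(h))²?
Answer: 3364/9 ≈ 373.78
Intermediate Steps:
h = 1/15 ≈ 0.066667
W(A) = -5*A
(-19 + W(h))² = (-19 - 5*1/15)² = (-19 - ⅓)² = (-58/3)² = 3364/9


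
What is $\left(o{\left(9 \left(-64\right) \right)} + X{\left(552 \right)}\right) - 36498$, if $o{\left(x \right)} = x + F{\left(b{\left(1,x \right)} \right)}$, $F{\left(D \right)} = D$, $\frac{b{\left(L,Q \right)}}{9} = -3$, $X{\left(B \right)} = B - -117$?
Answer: $-36432$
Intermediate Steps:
$X{\left(B \right)} = 117 + B$ ($X{\left(B \right)} = B + 117 = 117 + B$)
$b{\left(L,Q \right)} = -27$ ($b{\left(L,Q \right)} = 9 \left(-3\right) = -27$)
$o{\left(x \right)} = -27 + x$ ($o{\left(x \right)} = x - 27 = -27 + x$)
$\left(o{\left(9 \left(-64\right) \right)} + X{\left(552 \right)}\right) - 36498 = \left(\left(-27 + 9 \left(-64\right)\right) + \left(117 + 552\right)\right) - 36498 = \left(\left(-27 - 576\right) + 669\right) - 36498 = \left(-603 + 669\right) - 36498 = 66 - 36498 = -36432$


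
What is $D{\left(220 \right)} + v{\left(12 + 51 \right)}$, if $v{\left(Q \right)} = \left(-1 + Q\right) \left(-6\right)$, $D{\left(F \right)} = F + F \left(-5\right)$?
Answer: $-1252$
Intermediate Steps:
$D{\left(F \right)} = - 4 F$ ($D{\left(F \right)} = F - 5 F = - 4 F$)
$v{\left(Q \right)} = 6 - 6 Q$
$D{\left(220 \right)} + v{\left(12 + 51 \right)} = \left(-4\right) 220 + \left(6 - 6 \left(12 + 51\right)\right) = -880 + \left(6 - 378\right) = -880 - 372 = -1252$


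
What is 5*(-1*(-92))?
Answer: 460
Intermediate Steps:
5*(-1*(-92)) = 5*92 = 460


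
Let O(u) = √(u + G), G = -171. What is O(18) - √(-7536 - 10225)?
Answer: I*(-√17761 + 3*√17) ≈ -120.9*I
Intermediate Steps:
O(u) = √(-171 + u) (O(u) = √(u - 171) = √(-171 + u))
O(18) - √(-7536 - 10225) = √(-171 + 18) - √(-7536 - 10225) = √(-153) - √(-17761) = 3*I*√17 - I*√17761 = -I*√17761 + 3*I*√17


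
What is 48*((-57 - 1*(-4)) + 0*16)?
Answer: -2544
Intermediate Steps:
48*((-57 - 1*(-4)) + 0*16) = 48*((-57 + 4) + 0) = 48*(-53 + 0) = 48*(-53) = -2544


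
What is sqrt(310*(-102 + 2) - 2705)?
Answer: 3*I*sqrt(3745) ≈ 183.59*I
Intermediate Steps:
sqrt(310*(-102 + 2) - 2705) = sqrt(310*(-100) - 2705) = sqrt(-31000 - 2705) = sqrt(-33705) = 3*I*sqrt(3745)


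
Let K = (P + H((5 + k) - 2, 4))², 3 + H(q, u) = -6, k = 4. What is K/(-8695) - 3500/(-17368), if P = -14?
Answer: 5311207/37753690 ≈ 0.14068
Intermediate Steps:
H(q, u) = -9 (H(q, u) = -3 - 6 = -9)
K = 529 (K = (-14 - 9)² = (-23)² = 529)
K/(-8695) - 3500/(-17368) = 529/(-8695) - 3500/(-17368) = 529*(-1/8695) - 3500*(-1/17368) = -529/8695 + 875/4342 = 5311207/37753690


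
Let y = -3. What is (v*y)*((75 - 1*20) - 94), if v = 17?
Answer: 1989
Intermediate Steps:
(v*y)*((75 - 1*20) - 94) = (17*(-3))*((75 - 1*20) - 94) = -51*((75 - 20) - 94) = -51*(55 - 94) = -51*(-39) = 1989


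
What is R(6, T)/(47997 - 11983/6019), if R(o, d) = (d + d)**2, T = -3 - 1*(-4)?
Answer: 6019/72220490 ≈ 8.3342e-5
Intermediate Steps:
T = 1 (T = -3 + 4 = 1)
R(o, d) = 4*d**2 (R(o, d) = (2*d)**2 = 4*d**2)
R(6, T)/(47997 - 11983/6019) = (4*1**2)/(47997 - 11983/6019) = (4*1)/(47997 - 11983*1/6019) = 4/(47997 - 11983/6019) = 4/(288881960/6019) = 4*(6019/288881960) = 6019/72220490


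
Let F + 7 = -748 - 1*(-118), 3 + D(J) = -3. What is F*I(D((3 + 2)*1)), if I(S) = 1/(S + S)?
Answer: 637/12 ≈ 53.083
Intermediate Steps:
D(J) = -6 (D(J) = -3 - 3 = -6)
I(S) = 1/(2*S)
F = -637 (F = -7 + (-748 - 1*(-118)) = -7 + (-748 + 118) = -7 - 630 = -637)
F*I(D((3 + 2)*1)) = -637/(2*(-6)) = -637*(-1)/(2*6) = -637*(-1/12) = 637/12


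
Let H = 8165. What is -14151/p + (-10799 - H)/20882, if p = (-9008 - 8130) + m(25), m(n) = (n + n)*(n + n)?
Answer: 8953075/152835358 ≈ 0.058580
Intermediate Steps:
m(n) = 4*n² (m(n) = (2*n)*(2*n) = 4*n²)
p = -14638 (p = (-9008 - 8130) + 4*25² = -17138 + 4*625 = -17138 + 2500 = -14638)
-14151/p + (-10799 - H)/20882 = -14151/(-14638) + (-10799 - 1*8165)/20882 = -14151*(-1/14638) + (-10799 - 8165)*(1/20882) = 14151/14638 - 18964*1/20882 = 14151/14638 - 9482/10441 = 8953075/152835358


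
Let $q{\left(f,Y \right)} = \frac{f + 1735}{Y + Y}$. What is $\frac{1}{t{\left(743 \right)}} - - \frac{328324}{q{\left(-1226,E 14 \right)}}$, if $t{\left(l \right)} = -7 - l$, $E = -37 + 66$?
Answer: $\frac{199949315491}{381750} \approx 5.2377 \cdot 10^{5}$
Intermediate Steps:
$E = 29$
$q{\left(f,Y \right)} = \frac{1735 + f}{2 Y}$
$\frac{1}{t{\left(743 \right)}} - - \frac{328324}{q{\left(-1226,E 14 \right)}} = \frac{1}{-7 - 743} - - \frac{328324}{\frac{1}{2} \frac{1}{29 \cdot 14} \left(1735 - 1226\right)} = \frac{1}{-7 - 743} - - \frac{328324}{\frac{1}{2} \cdot \frac{1}{406} \cdot 509} = \frac{1}{-750} - - \frac{328324}{\frac{1}{2} \cdot \frac{1}{406} \cdot 509} = - \frac{1}{750} - - \frac{328324}{\frac{509}{812}} = - \frac{1}{750} - \left(-328324\right) \frac{812}{509} = - \frac{1}{750} - - \frac{266599088}{509} = - \frac{1}{750} + \frac{266599088}{509} = \frac{199949315491}{381750}$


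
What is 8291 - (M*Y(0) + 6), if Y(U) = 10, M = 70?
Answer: 7585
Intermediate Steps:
8291 - (M*Y(0) + 6) = 8291 - (70*10 + 6) = 8291 - (700 + 6) = 8291 - 1*706 = 8291 - 706 = 7585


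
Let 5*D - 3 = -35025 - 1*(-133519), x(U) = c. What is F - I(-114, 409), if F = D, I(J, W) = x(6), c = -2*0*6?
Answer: 98497/5 ≈ 19699.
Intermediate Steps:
c = 0 (c = 0*6 = 0)
x(U) = 0
I(J, W) = 0
D = 98497/5 (D = 3/5 + (-35025 - 1*(-133519))/5 = 3/5 + (-35025 + 133519)/5 = 3/5 + (1/5)*98494 = 3/5 + 98494/5 = 98497/5 ≈ 19699.)
F = 98497/5 ≈ 19699.
F - I(-114, 409) = 98497/5 - 1*0 = 98497/5 + 0 = 98497/5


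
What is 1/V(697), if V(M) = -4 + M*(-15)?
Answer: -1/10459 ≈ -9.5611e-5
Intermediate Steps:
V(M) = -4 - 15*M
1/V(697) = 1/(-4 - 15*697) = 1/(-4 - 10455) = 1/(-10459) = -1/10459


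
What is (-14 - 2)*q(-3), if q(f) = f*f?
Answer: -144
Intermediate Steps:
q(f) = f²
(-14 - 2)*q(-3) = (-14 - 2)*(-3)² = -16*9 = -144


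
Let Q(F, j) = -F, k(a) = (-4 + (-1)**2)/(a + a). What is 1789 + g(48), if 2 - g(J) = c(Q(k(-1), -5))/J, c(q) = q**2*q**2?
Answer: 458469/256 ≈ 1790.9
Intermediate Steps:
k(a) = -3/(2*a) (k(a) = (-4 + 1)/((2*a)) = -3/(2*a))
c(q) = q**4
g(J) = 2 - 81/(16*J) (g(J) = 2 - (-(-3)/(2*(-1)))**4/J = 2 - (-(-3)*(-1)/2)**4/J = 2 - (-1*3/2)**4/J = 2 - (-3/2)**4/J = 2 - 81/(16*J))
1789 + g(48) = 1789 + (2 - 81/16/48) = 1789 + (2 - 81/16*1/48) = 1789 + (2 - 27/256) = 1789 + 485/256 = 458469/256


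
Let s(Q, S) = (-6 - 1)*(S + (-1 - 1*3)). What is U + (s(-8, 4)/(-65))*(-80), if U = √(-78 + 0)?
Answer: I*√78 ≈ 8.8318*I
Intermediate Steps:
U = I*√78 (U = √(-78) = I*√78 ≈ 8.8318*I)
s(Q, S) = 28 - 7*S (s(Q, S) = -7*(S + (-1 - 3)) = -7*(S - 4) = -7*(-4 + S) = 28 - 7*S)
U + (s(-8, 4)/(-65))*(-80) = I*√78 + ((28 - 7*4)/(-65))*(-80) = I*√78 + ((28 - 28)*(-1/65))*(-80) = I*√78 + (0*(-1/65))*(-80) = I*√78 + 0*(-80) = I*√78 + 0 = I*√78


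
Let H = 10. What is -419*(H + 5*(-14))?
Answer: 25140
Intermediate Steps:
-419*(H + 5*(-14)) = -419*(10 + 5*(-14)) = -419*(10 - 70) = -419*(-60) = 25140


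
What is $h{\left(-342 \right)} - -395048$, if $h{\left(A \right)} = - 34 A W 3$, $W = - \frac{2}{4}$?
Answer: $377606$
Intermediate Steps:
$W = - \frac{1}{2}$ ($W = \left(-2\right) \frac{1}{4} = - \frac{1}{2} \approx -0.5$)
$h{\left(A \right)} = 51 A$ ($h{\left(A \right)} = - 34 A \left(- \frac{1}{2}\right) 3 = - 34 - \frac{A}{2} \cdot 3 = - 34 \left(- \frac{3 A}{2}\right) = 51 A$)
$h{\left(-342 \right)} - -395048 = 51 \left(-342\right) - -395048 = -17442 + 395048 = 377606$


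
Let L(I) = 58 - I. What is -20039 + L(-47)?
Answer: -19934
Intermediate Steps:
-20039 + L(-47) = -20039 + (58 - 1*(-47)) = -20039 + (58 + 47) = -20039 + 105 = -19934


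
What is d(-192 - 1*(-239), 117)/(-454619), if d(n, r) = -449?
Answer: 449/454619 ≈ 0.00098764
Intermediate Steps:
d(-192 - 1*(-239), 117)/(-454619) = -449/(-454619) = -449*(-1/454619) = 449/454619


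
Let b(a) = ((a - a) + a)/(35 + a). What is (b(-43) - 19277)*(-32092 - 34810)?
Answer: 5157241023/4 ≈ 1.2893e+9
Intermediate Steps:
b(a) = a/(35 + a) (b(a) = (0 + a)/(35 + a) = a/(35 + a))
(b(-43) - 19277)*(-32092 - 34810) = (-43/(35 - 43) - 19277)*(-32092 - 34810) = (-43/(-8) - 19277)*(-66902) = (-43*(-1/8) - 19277)*(-66902) = (43/8 - 19277)*(-66902) = -154173/8*(-66902) = 5157241023/4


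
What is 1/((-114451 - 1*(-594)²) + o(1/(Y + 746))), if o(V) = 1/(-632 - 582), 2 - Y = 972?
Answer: -1214/567286419 ≈ -2.1400e-6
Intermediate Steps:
Y = -970 (Y = 2 - 1*972 = 2 - 972 = -970)
o(V) = -1/1214 (o(V) = 1/(-1214) = -1/1214)
1/((-114451 - 1*(-594)²) + o(1/(Y + 746))) = 1/((-114451 - 1*(-594)²) - 1/1214) = 1/((-114451 - 1*352836) - 1/1214) = 1/((-114451 - 352836) - 1/1214) = 1/(-467287 - 1/1214) = 1/(-567286419/1214) = -1214/567286419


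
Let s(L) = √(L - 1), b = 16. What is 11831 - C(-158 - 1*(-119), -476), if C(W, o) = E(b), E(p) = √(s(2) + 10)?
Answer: 11831 - √11 ≈ 11828.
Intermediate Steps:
s(L) = √(-1 + L)
E(p) = √11 (E(p) = √(√(-1 + 2) + 10) = √(√1 + 10) = √(1 + 10) = √11)
C(W, o) = √11
11831 - C(-158 - 1*(-119), -476) = 11831 - √11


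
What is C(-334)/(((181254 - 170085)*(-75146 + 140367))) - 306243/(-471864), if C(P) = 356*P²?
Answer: 80607771884837/114576970357512 ≈ 0.70353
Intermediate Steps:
C(-334)/(((181254 - 170085)*(-75146 + 140367))) - 306243/(-471864) = (356*(-334)²)/(((181254 - 170085)*(-75146 + 140367))) - 306243/(-471864) = (356*111556)/((11169*65221)) - 306243*(-1/471864) = 39713936/728453349 + 102081/157288 = 80607771884837/114576970357512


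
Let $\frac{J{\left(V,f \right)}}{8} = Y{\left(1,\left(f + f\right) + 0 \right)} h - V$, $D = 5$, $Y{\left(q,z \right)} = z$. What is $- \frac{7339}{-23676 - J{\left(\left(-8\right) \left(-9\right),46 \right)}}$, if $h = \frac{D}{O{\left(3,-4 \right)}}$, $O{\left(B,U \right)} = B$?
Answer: $\frac{537}{1780} \approx 0.30169$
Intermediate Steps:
$h = \frac{5}{3} \approx 1.6667$
$J{\left(V,f \right)} = - 8 V + \frac{80 f}{3}$ ($J{\left(V,f \right)} = 8 \left(\left(\left(f + f\right) + 0\right) \frac{5}{3} - V\right) = 8 \left(\left(2 f + 0\right) \frac{5}{3} - V\right) = 8 \left(2 f \frac{5}{3} - V\right) = 8 \left(\frac{10 f}{3} - V\right) = 8 \left(- V + \frac{10 f}{3}\right) = - 8 V + \frac{80 f}{3}$)
$- \frac{7339}{-23676 - J{\left(\left(-8\right) \left(-9\right),46 \right)}} = - \frac{7339}{-23676 - \left(- 8 \left(\left(-8\right) \left(-9\right)\right) + \frac{80}{3} \cdot 46\right)} = - \frac{7339}{-23676 - \left(\left(-8\right) 72 + \frac{3680}{3}\right)} = - \frac{7339}{-23676 - \left(-576 + \frac{3680}{3}\right)} = - \frac{7339}{-23676 - \frac{1952}{3}} = - \frac{7339}{- \frac{72980}{3}} = \left(-7339\right) \left(- \frac{3}{72980}\right) = \frac{537}{1780}$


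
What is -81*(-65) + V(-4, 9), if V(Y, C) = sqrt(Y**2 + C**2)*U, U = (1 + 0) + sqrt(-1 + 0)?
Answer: 5265 + sqrt(97)*(1 + I) ≈ 5274.9 + 9.8489*I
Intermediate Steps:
U = 1 + I (U = 1 + sqrt(-1) = 1 + I ≈ 1.0 + 1.0*I)
V(Y, C) = sqrt(C**2 + Y**2)*(1 + I) (V(Y, C) = sqrt(Y**2 + C**2)*(1 + I) = sqrt(C**2 + Y**2)*(1 + I))
-81*(-65) + V(-4, 9) = -81*(-65) + sqrt(9**2 + (-4)**2)*(1 + I) = 5265 + sqrt(81 + 16)*(1 + I) = 5265 + sqrt(97)*(1 + I)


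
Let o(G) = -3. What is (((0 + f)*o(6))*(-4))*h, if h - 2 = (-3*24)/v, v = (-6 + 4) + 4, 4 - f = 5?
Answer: 408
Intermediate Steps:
f = -1 (f = 4 - 1*5 = 4 - 5 = -1)
v = 2 (v = -2 + 4 = 2)
h = -34 (h = 2 - 3*24/2 = 2 - 72*½ = 2 - 36 = -34)
(((0 + f)*o(6))*(-4))*h = (((0 - 1)*(-3))*(-4))*(-34) = (-1*(-3)*(-4))*(-34) = (3*(-4))*(-34) = -12*(-34) = 408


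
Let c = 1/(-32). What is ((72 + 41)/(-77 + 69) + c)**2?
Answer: 205209/1024 ≈ 200.40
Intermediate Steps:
c = -1/32 ≈ -0.031250
((72 + 41)/(-77 + 69) + c)**2 = ((72 + 41)/(-77 + 69) - 1/32)**2 = (113/(-8) - 1/32)**2 = (113*(-1/8) - 1/32)**2 = (-113/8 - 1/32)**2 = (-453/32)**2 = 205209/1024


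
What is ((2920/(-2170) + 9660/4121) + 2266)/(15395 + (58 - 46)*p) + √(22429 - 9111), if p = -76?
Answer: 2027279250/12951524131 + √13318 ≈ 115.56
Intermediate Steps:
((2920/(-2170) + 9660/4121) + 2266)/(15395 + (58 - 46)*p) + √(22429 - 9111) = ((2920/(-2170) + 9660/4121) + 2266)/(15395 + (58 - 46)*(-76)) + √(22429 - 9111) = ((2920*(-1/2170) + 9660*(1/4121)) + 2266)/(15395 + 12*(-76)) + √13318 = ((-292/217 + 9660/4121) + 2266)/(15395 - 912) + √13318 = (892888/894257 + 2266)/14483 + √13318 = (2027279250/894257)*(1/14483) + √13318 = 2027279250/12951524131 + √13318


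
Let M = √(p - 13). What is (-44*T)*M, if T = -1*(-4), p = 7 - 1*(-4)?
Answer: -176*I*√2 ≈ -248.9*I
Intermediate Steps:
p = 11 (p = 7 + 4 = 11)
M = I*√2 (M = √(11 - 13) = √(-2) = I*√2 ≈ 1.4142*I)
T = 4
(-44*T)*M = (-44*4)*(I*√2) = -176*I*√2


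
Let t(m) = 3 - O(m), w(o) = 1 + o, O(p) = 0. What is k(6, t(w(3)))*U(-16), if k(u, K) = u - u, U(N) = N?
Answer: 0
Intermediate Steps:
t(m) = 3 (t(m) = 3 - 1*0 = 3 + 0 = 3)
k(u, K) = 0
k(6, t(w(3)))*U(-16) = 0*(-16) = 0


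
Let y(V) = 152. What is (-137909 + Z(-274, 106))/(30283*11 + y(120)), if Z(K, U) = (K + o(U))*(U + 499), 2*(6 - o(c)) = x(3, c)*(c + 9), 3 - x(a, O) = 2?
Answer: -669673/666530 ≈ -1.0047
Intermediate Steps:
x(a, O) = 1 (x(a, O) = 3 - 1*2 = 3 - 2 = 1)
o(c) = 3/2 - c/2 (o(c) = 6 - (c + 9)/2 = 6 - (9 + c)/2 = 6 + (-9/2 - c/2) = 3/2 - c/2)
Z(K, U) = (499 + U)*(3/2 + K - U/2) (Z(K, U) = (K + (3/2 - U/2))*(U + 499) = (3/2 + K - U/2)*(499 + U) = (499 + U)*(3/2 + K - U/2))
(-137909 + Z(-274, 106))/(30283*11 + y(120)) = (-137909 + (1497/2 - 248*106 + 499*(-274) - 1/2*106**2 - 274*106))/(30283*11 + 152) = (-137909 + (1497/2 - 26288 - 136726 - 1/2*11236 - 29044))/(333113 + 152) = (-137909 + (1497/2 - 26288 - 136726 - 5618 - 29044))/333265 = (-137909 - 393855/2)*(1/333265) = -669673/2*1/333265 = -669673/666530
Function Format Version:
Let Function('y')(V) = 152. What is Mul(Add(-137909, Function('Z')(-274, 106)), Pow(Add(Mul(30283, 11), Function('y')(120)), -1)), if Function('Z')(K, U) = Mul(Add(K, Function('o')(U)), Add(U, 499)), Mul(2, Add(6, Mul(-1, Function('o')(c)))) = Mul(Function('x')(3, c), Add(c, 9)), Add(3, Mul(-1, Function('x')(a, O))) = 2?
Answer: Rational(-669673, 666530) ≈ -1.0047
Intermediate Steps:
Function('x')(a, O) = 1 (Function('x')(a, O) = Add(3, Mul(-1, 2)) = Add(3, -2) = 1)
Function('o')(c) = Add(Rational(3, 2), Mul(Rational(-1, 2), c)) (Function('o')(c) = Add(6, Mul(Rational(-1, 2), Mul(1, Add(c, 9)))) = Add(6, Mul(Rational(-1, 2), Mul(1, Add(9, c)))) = Add(6, Mul(Rational(-1, 2), Add(9, c))) = Add(6, Add(Rational(-9, 2), Mul(Rational(-1, 2), c))) = Add(Rational(3, 2), Mul(Rational(-1, 2), c)))
Function('Z')(K, U) = Mul(Add(499, U), Add(Rational(3, 2), K, Mul(Rational(-1, 2), U))) (Function('Z')(K, U) = Mul(Add(K, Add(Rational(3, 2), Mul(Rational(-1, 2), U))), Add(U, 499)) = Mul(Add(Rational(3, 2), K, Mul(Rational(-1, 2), U)), Add(499, U)) = Mul(Add(499, U), Add(Rational(3, 2), K, Mul(Rational(-1, 2), U))))
Mul(Add(-137909, Function('Z')(-274, 106)), Pow(Add(Mul(30283, 11), Function('y')(120)), -1)) = Mul(Add(-137909, Add(Rational(1497, 2), Mul(-248, 106), Mul(499, -274), Mul(Rational(-1, 2), Pow(106, 2)), Mul(-274, 106))), Pow(Add(Mul(30283, 11), 152), -1)) = Mul(Add(-137909, Add(Rational(1497, 2), -26288, -136726, Mul(Rational(-1, 2), 11236), -29044)), Pow(Add(333113, 152), -1)) = Mul(Add(-137909, Add(Rational(1497, 2), -26288, -136726, -5618, -29044)), Pow(333265, -1)) = Mul(Add(-137909, Rational(-393855, 2)), Rational(1, 333265)) = Mul(Rational(-669673, 2), Rational(1, 333265)) = Rational(-669673, 666530)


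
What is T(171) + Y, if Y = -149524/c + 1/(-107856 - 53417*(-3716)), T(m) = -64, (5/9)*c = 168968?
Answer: -7346790841656409/113918525771652 ≈ -64.492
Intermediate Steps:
c = 1520712/5 (c = (9/5)*168968 = 1520712/5 ≈ 3.0414e+5)
Y = -56005192270681/113918525771652 (Y = -149524/1520712/5 + 1/(-107856 - 53417*(-3716)) = -149524*5/1520712 - 1/3716/(-161273) = -186905/380178 - 1/161273*(-1/3716) = -186905/380178 + 1/599290468 = -56005192270681/113918525771652 ≈ -0.49162)
T(171) + Y = -64 - 56005192270681/113918525771652 = -7346790841656409/113918525771652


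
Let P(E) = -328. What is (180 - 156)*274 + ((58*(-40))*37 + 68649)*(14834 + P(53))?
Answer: -249366070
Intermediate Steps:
(180 - 156)*274 + ((58*(-40))*37 + 68649)*(14834 + P(53)) = (180 - 156)*274 + ((58*(-40))*37 + 68649)*(14834 - 328) = 24*274 + (-2320*37 + 68649)*14506 = 6576 + (-85840 + 68649)*14506 = 6576 - 17191*14506 = 6576 - 249372646 = -249366070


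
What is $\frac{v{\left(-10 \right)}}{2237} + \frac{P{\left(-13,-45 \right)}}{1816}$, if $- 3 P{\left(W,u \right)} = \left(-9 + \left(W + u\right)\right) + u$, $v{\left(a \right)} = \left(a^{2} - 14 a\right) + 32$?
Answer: $\frac{216550}{1523397} \approx 0.14215$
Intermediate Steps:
$v{\left(a \right)} = 32 + a^{2} - 14 a$
$P{\left(W,u \right)} = 3 - \frac{2 u}{3} - \frac{W}{3}$ ($P{\left(W,u \right)} = - \frac{\left(-9 + \left(W + u\right)\right) + u}{3} = - \frac{\left(-9 + W + u\right) + u}{3} = - \frac{-9 + W + 2 u}{3} = 3 - \frac{2 u}{3} - \frac{W}{3}$)
$\frac{v{\left(-10 \right)}}{2237} + \frac{P{\left(-13,-45 \right)}}{1816} = \frac{32 + \left(-10\right)^{2} - -140}{2237} + \frac{3 - -30 - - \frac{13}{3}}{1816} = \left(32 + 100 + 140\right) \frac{1}{2237} + \left(3 + 30 + \frac{13}{3}\right) \frac{1}{1816} = 272 \cdot \frac{1}{2237} + \frac{112}{3} \cdot \frac{1}{1816} = \frac{272}{2237} + \frac{14}{681} = \frac{216550}{1523397}$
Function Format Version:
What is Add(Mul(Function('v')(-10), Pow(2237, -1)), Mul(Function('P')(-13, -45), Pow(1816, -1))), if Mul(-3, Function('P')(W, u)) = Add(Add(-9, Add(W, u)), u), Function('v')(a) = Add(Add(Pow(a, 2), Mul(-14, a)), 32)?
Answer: Rational(216550, 1523397) ≈ 0.14215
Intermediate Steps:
Function('v')(a) = Add(32, Pow(a, 2), Mul(-14, a))
Function('P')(W, u) = Add(3, Mul(Rational(-2, 3), u), Mul(Rational(-1, 3), W)) (Function('P')(W, u) = Mul(Rational(-1, 3), Add(Add(-9, Add(W, u)), u)) = Mul(Rational(-1, 3), Add(Add(-9, W, u), u)) = Mul(Rational(-1, 3), Add(-9, W, Mul(2, u))) = Add(3, Mul(Rational(-2, 3), u), Mul(Rational(-1, 3), W)))
Add(Mul(Function('v')(-10), Pow(2237, -1)), Mul(Function('P')(-13, -45), Pow(1816, -1))) = Add(Mul(Add(32, Pow(-10, 2), Mul(-14, -10)), Pow(2237, -1)), Mul(Add(3, Mul(Rational(-2, 3), -45), Mul(Rational(-1, 3), -13)), Pow(1816, -1))) = Add(Mul(Add(32, 100, 140), Rational(1, 2237)), Mul(Add(3, 30, Rational(13, 3)), Rational(1, 1816))) = Add(Mul(272, Rational(1, 2237)), Mul(Rational(112, 3), Rational(1, 1816))) = Add(Rational(272, 2237), Rational(14, 681)) = Rational(216550, 1523397)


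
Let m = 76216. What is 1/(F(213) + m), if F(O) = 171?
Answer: 1/76387 ≈ 1.3091e-5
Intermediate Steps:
1/(F(213) + m) = 1/(171 + 76216) = 1/76387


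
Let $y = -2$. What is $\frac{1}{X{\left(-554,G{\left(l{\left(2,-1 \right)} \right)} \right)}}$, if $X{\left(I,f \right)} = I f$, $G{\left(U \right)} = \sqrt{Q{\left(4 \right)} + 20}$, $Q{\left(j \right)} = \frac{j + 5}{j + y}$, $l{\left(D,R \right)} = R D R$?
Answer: $- \frac{\sqrt{2}}{3878} \approx -0.00036468$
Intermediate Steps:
$l{\left(D,R \right)} = D R^{2}$ ($l{\left(D,R \right)} = D R R = D R^{2}$)
$Q{\left(j \right)} = \frac{5 + j}{-2 + j}$ ($Q{\left(j \right)} = \frac{j + 5}{j - 2} = \frac{5 + j}{-2 + j}$)
$G{\left(U \right)} = \frac{7 \sqrt{2}}{2}$ ($G{\left(U \right)} = \sqrt{\frac{5 + 4}{-2 + 4} + 20} = \sqrt{\frac{1}{2} \cdot 9 + 20} = \sqrt{\frac{9}{2} + 20} = \sqrt{\frac{49}{2}} = \frac{7 \sqrt{2}}{2}$)
$\frac{1}{X{\left(-554,G{\left(l{\left(2,-1 \right)} \right)} \right)}} = \frac{1}{\left(-554\right) \frac{7 \sqrt{2}}{2}} = \frac{1}{\left(-1939\right) \sqrt{2}} = - \frac{\sqrt{2}}{3878}$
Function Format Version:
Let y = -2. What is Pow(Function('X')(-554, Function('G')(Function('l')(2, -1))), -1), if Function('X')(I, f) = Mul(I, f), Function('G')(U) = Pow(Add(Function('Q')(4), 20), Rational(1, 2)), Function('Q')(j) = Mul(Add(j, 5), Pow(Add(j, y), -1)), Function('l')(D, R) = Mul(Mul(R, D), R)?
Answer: Mul(Rational(-1, 3878), Pow(2, Rational(1, 2))) ≈ -0.00036468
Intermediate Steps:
Function('l')(D, R) = Mul(D, Pow(R, 2)) (Function('l')(D, R) = Mul(Mul(D, R), R) = Mul(D, Pow(R, 2)))
Function('Q')(j) = Mul(Pow(Add(-2, j), -1), Add(5, j)) (Function('Q')(j) = Mul(Add(j, 5), Pow(Add(j, -2), -1)) = Mul(Add(5, j), Pow(Add(-2, j), -1)) = Mul(Pow(Add(-2, j), -1), Add(5, j)))
Function('G')(U) = Mul(Rational(7, 2), Pow(2, Rational(1, 2))) (Function('G')(U) = Pow(Add(Mul(Pow(Add(-2, 4), -1), Add(5, 4)), 20), Rational(1, 2)) = Pow(Add(Mul(Pow(2, -1), 9), 20), Rational(1, 2)) = Pow(Add(Mul(Rational(1, 2), 9), 20), Rational(1, 2)) = Pow(Add(Rational(9, 2), 20), Rational(1, 2)) = Pow(Rational(49, 2), Rational(1, 2)) = Mul(Rational(7, 2), Pow(2, Rational(1, 2))))
Pow(Function('X')(-554, Function('G')(Function('l')(2, -1))), -1) = Pow(Mul(-554, Mul(Rational(7, 2), Pow(2, Rational(1, 2)))), -1) = Pow(Mul(-1939, Pow(2, Rational(1, 2))), -1) = Mul(Rational(-1, 3878), Pow(2, Rational(1, 2)))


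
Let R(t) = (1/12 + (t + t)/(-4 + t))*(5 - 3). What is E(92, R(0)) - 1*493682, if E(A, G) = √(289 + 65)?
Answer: -493682 + √354 ≈ -4.9366e+5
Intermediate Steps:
R(t) = ⅙ + 4*t/(-4 + t) (R(t) = (1/12 + (2*t)/(-4 + t))*2 = (1/12 + 2*t/(-4 + t))*2 = ⅙ + 4*t/(-4 + t))
E(A, G) = √354
E(92, R(0)) - 1*493682 = √354 - 1*493682 = √354 - 493682 = -493682 + √354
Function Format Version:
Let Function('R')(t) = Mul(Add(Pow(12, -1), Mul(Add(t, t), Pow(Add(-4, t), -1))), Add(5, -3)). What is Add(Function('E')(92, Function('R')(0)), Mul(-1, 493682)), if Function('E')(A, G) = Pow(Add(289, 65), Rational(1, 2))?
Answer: Add(-493682, Pow(354, Rational(1, 2))) ≈ -4.9366e+5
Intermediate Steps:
Function('R')(t) = Add(Rational(1, 6), Mul(4, t, Pow(Add(-4, t), -1))) (Function('R')(t) = Mul(Add(Rational(1, 12), Mul(Mul(2, t), Pow(Add(-4, t), -1))), 2) = Mul(Add(Rational(1, 12), Mul(2, t, Pow(Add(-4, t), -1))), 2) = Add(Rational(1, 6), Mul(4, t, Pow(Add(-4, t), -1))))
Function('E')(A, G) = Pow(354, Rational(1, 2))
Add(Function('E')(92, Function('R')(0)), Mul(-1, 493682)) = Add(Pow(354, Rational(1, 2)), Mul(-1, 493682)) = Add(Pow(354, Rational(1, 2)), -493682) = Add(-493682, Pow(354, Rational(1, 2)))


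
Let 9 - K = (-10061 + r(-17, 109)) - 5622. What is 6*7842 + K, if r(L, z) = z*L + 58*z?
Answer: 58275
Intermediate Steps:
r(L, z) = 58*z + L*z (r(L, z) = L*z + 58*z = 58*z + L*z)
K = 11223 (K = 9 - ((-10061 + 109*(58 - 17)) - 5622) = 9 - ((-10061 + 109*41) - 5622) = 9 - ((-10061 + 4469) - 5622) = 9 - (-5592 - 5622) = 9 - 1*(-11214) = 9 + 11214 = 11223)
6*7842 + K = 6*7842 + 11223 = 47052 + 11223 = 58275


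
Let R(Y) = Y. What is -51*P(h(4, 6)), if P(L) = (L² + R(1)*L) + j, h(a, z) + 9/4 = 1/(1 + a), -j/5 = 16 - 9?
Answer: 670089/400 ≈ 1675.2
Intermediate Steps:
j = -35 (j = -5*(16 - 9) = -5*7 = -35)
h(a, z) = -9/4 + 1/(1 + a)
P(L) = -35 + L + L² (P(L) = (L² + 1*L) - 35 = (L² + L) - 35 = (L + L²) - 35 = -35 + L + L²)
-51*P(h(4, 6)) = -51*(-35 + (-5 - 9*4)/(4*(1 + 4)) + ((-5 - 9*4)/(4*(1 + 4)))²) = -51*(-35 + (¼)*(-5 - 36)/5 + ((¼)*(-5 - 36)/5)²) = -51*(-35 + (¼)*(⅕)*(-41) + ((¼)*(⅕)*(-41))²) = -51*(-35 - 41/20 + (-41/20)²) = -51*(-35 - 41/20 + 1681/400) = -51*(-13139/400) = 670089/400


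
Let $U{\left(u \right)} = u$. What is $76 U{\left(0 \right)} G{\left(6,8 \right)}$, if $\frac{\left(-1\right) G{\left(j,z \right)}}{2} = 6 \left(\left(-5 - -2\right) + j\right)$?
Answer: $0$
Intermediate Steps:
$G{\left(j,z \right)} = 36 - 12 j$ ($G{\left(j,z \right)} = - 2 \cdot 6 \left(\left(-5 - -2\right) + j\right) = - 2 \cdot 6 \left(\left(-5 + 2\right) + j\right) = - 2 \cdot 6 \left(-3 + j\right) = - 2 \left(-18 + 6 j\right) = 36 - 12 j$)
$76 U{\left(0 \right)} G{\left(6,8 \right)} = 76 \cdot 0 \left(36 - 72\right) = 0 \left(36 - 72\right) = 0 \left(-36\right) = 0$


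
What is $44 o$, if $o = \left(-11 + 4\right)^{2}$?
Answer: $2156$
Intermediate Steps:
$o = 49$ ($o = \left(-7\right)^{2} = 49$)
$44 o = 44 \cdot 49 = 2156$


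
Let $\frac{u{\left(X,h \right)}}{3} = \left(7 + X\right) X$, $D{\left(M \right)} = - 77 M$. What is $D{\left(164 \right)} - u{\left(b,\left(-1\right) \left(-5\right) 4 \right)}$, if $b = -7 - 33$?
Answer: $-16588$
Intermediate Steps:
$b = -40$
$u{\left(X,h \right)} = 3 X \left(7 + X\right)$ ($u{\left(X,h \right)} = 3 \left(7 + X\right) X = 3 X \left(7 + X\right)$)
$D{\left(164 \right)} - u{\left(b,\left(-1\right) \left(-5\right) 4 \right)} = \left(-77\right) 164 - 3 \left(-40\right) \left(7 - 40\right) = -12628 - 3 \left(-40\right) \left(-33\right) = -12628 - 3960 = -16588$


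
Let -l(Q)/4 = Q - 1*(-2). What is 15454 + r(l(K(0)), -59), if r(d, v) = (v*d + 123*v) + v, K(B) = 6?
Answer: 10026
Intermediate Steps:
l(Q) = -8 - 4*Q (l(Q) = -4*(Q - 1*(-2)) = -4*(Q + 2) = -4*(2 + Q) = -8 - 4*Q)
r(d, v) = 124*v + d*v (r(d, v) = (d*v + 123*v) + v = (123*v + d*v) + v = 124*v + d*v)
15454 + r(l(K(0)), -59) = 15454 - 59*(124 + (-8 - 4*6)) = 15454 - 59*(124 + (-8 - 24)) = 15454 - 59*(124 - 32) = 15454 - 59*92 = 15454 - 5428 = 10026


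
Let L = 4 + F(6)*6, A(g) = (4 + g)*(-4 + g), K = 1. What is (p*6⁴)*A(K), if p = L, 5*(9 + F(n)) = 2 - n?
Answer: 1065312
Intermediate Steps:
F(n) = -43/5 - n/5 (F(n) = -9 + (2 - n)/5 = -9 + (⅖ - n/5) = -43/5 - n/5)
A(g) = (-4 + g)*(4 + g)
L = -274/5 (L = 4 + (-43/5 - ⅕*6)*6 = 4 + (-43/5 - 6/5)*6 = 4 - 49/5*6 = 4 - 294/5 = -274/5 ≈ -54.800)
p = -274/5 ≈ -54.800
(p*6⁴)*A(K) = (-274/5*6⁴)*(-16 + 1²) = (-274/5*1296)*(-16 + 1) = -355104/5*(-15) = 1065312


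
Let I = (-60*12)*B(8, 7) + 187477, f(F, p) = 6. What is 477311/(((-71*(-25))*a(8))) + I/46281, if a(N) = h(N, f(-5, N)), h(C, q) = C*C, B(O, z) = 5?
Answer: 42978857591/5257521600 ≈ 8.1747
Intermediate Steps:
h(C, q) = C**2
a(N) = N**2
I = 183877 (I = -60*12*5 + 187477 = -720*5 + 187477 = -3600 + 187477 = 183877)
477311/(((-71*(-25))*a(8))) + I/46281 = 477311/((-71*(-25)*8**2)) + 183877/46281 = 477311/((1775*64)) + 183877*(1/46281) = 477311/113600 + 183877/46281 = 42978857591/5257521600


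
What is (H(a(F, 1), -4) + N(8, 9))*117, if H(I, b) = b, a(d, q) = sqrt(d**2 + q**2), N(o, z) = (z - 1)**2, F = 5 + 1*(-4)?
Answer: 7020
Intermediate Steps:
F = 1 (F = 5 - 4 = 1)
N(o, z) = (-1 + z)**2
(H(a(F, 1), -4) + N(8, 9))*117 = (-4 + (-1 + 9)**2)*117 = (-4 + 8**2)*117 = (-4 + 64)*117 = 60*117 = 7020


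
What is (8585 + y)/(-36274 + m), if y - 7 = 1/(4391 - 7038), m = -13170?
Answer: -22743023/130878268 ≈ -0.17377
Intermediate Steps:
y = 18528/2647 (y = 7 + 1/(4391 - 7038) = 7 + 1/(-2647) = 7 - 1/2647 = 18528/2647 ≈ 6.9996)
(8585 + y)/(-36274 + m) = (8585 + 18528/2647)/(-36274 - 13170) = (22743023/2647)/(-49444) = (22743023/2647)*(-1/49444) = -22743023/130878268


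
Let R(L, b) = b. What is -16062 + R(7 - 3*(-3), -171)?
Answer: -16233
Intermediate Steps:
-16062 + R(7 - 3*(-3), -171) = -16062 - 171 = -16233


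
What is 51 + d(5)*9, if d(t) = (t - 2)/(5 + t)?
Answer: 537/10 ≈ 53.700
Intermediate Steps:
d(t) = (-2 + t)/(5 + t)
51 + d(5)*9 = 51 + ((-2 + 5)/(5 + 5))*9 = 51 + (3/10)*9 = 51 + 27/10 = 537/10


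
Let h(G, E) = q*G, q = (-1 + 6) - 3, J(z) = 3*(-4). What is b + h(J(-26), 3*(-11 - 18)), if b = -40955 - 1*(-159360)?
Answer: 118381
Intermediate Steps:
J(z) = -12
q = 2 (q = 5 - 3 = 2)
h(G, E) = 2*G
b = 118405 (b = -40955 + 159360 = 118405)
b + h(J(-26), 3*(-11 - 18)) = 118405 + 2*(-12) = 118405 - 24 = 118381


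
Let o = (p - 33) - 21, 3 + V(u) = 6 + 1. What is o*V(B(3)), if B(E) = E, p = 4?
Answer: -200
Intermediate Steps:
V(u) = 4 (V(u) = -3 + (6 + 1) = -3 + 7 = 4)
o = -50 (o = (4 - 33) - 21 = -29 - 21 = -50)
o*V(B(3)) = -50*4 = -200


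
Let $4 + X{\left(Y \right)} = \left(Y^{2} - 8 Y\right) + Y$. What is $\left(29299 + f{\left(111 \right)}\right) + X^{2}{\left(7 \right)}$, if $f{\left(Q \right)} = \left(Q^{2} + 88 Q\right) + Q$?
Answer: $51515$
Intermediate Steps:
$X{\left(Y \right)} = -4 + Y^{2} - 7 Y$ ($X{\left(Y \right)} = -4 + \left(\left(Y^{2} - 8 Y\right) + Y\right) = -4 + \left(Y^{2} - 7 Y\right) = -4 + Y^{2} - 7 Y$)
$f{\left(Q \right)} = Q^{2} + 89 Q$
$\left(29299 + f{\left(111 \right)}\right) + X^{2}{\left(7 \right)} = \left(29299 + 111 \left(89 + 111\right)\right) + \left(-4 + 7^{2} - 49\right)^{2} = \left(29299 + 111 \cdot 200\right) + \left(-4 + 49 - 49\right)^{2} = \left(29299 + 22200\right) + \left(-4\right)^{2} = 51499 + 16 = 51515$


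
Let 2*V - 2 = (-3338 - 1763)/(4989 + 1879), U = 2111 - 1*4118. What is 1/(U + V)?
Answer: -13736/27559517 ≈ -0.00049841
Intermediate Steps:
U = -2007 (U = 2111 - 4118 = -2007)
V = 8635/13736 (V = 1 + ((-3338 - 1763)/(4989 + 1879))/2 = 1 + (-5101/6868)/2 = 1 + (-5101*1/6868)/2 = 1 + (½)*(-5101/6868) = 1 - 5101/13736 = 8635/13736 ≈ 0.62864)
1/(U + V) = 1/(-2007 + 8635/13736) = 1/(-27559517/13736) = -13736/27559517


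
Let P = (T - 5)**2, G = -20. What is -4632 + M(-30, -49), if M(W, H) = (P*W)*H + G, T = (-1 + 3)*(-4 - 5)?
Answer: 772978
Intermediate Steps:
T = -18 (T = 2*(-9) = -18)
P = 529 (P = (-18 - 5)**2 = (-23)**2 = 529)
M(W, H) = -20 + 529*H*W (M(W, H) = (529*W)*H - 20 = 529*H*W - 20 = -20 + 529*H*W)
-4632 + M(-30, -49) = -4632 + (-20 + 529*(-49)*(-30)) = -4632 + (-20 + 777630) = -4632 + 777610 = 772978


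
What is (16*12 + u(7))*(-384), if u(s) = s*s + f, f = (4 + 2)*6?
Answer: -106368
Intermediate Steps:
f = 36 (f = 6*6 = 36)
u(s) = 36 + s² (u(s) = s*s + 36 = s² + 36 = 36 + s²)
(16*12 + u(7))*(-384) = (16*12 + (36 + 7²))*(-384) = (192 + (36 + 49))*(-384) = (192 + 85)*(-384) = 277*(-384) = -106368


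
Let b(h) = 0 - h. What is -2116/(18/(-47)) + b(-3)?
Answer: 49753/9 ≈ 5528.1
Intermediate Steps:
b(h) = -h
-2116/(18/(-47)) + b(-3) = -2116/(18/(-47)) - 1*(-3) = -2116/(18*(-1/47)) + 3 = -2116/(-18/47) + 3 = -2116*(-47)/18 + 3 = -46*(-1081/9) + 3 = 49726/9 + 3 = 49753/9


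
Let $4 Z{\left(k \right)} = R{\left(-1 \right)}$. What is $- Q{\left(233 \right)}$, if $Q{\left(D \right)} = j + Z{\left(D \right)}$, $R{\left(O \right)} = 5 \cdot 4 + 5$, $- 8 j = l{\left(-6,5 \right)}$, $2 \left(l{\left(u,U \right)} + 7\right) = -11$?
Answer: $- \frac{125}{16} \approx -7.8125$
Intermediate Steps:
$l{\left(u,U \right)} = - \frac{25}{2}$ ($l{\left(u,U \right)} = -7 + \frac{1}{2} \left(-11\right) = -7 - \frac{11}{2} = - \frac{25}{2}$)
$j = \frac{25}{16}$ ($j = \left(- \frac{1}{8}\right) \left(- \frac{25}{2}\right) = \frac{25}{16} \approx 1.5625$)
$R{\left(O \right)} = 25$ ($R{\left(O \right)} = 20 + 5 = 25$)
$Z{\left(k \right)} = \frac{25}{4}$ ($Z{\left(k \right)} = \frac{1}{4} \cdot 25 = \frac{25}{4}$)
$Q{\left(D \right)} = \frac{125}{16}$ ($Q{\left(D \right)} = \frac{25}{16} + \frac{25}{4} = \frac{125}{16}$)
$- Q{\left(233 \right)} = \left(-1\right) \frac{125}{16} = - \frac{125}{16}$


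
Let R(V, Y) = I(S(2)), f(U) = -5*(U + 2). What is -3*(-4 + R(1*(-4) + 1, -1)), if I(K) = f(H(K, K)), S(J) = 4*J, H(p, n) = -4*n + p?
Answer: -318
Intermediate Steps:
H(p, n) = p - 4*n
f(U) = -10 - 5*U (f(U) = -5*(2 + U) = -10 - 5*U)
I(K) = -10 + 15*K (I(K) = -10 - 5*(K - 4*K) = -10 - (-15)*K = -10 + 15*K)
R(V, Y) = 110 (R(V, Y) = -10 + 15*(4*2) = -10 + 15*8 = -10 + 120 = 110)
-3*(-4 + R(1*(-4) + 1, -1)) = -3*(-4 + 110) = -3*106 = -318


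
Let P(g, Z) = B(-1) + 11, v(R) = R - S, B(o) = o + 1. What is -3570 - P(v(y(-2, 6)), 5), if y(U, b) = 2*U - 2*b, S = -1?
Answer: -3581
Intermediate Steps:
y(U, b) = -2*b + 2*U
B(o) = 1 + o
v(R) = 1 + R (v(R) = R - 1*(-1) = R + 1 = 1 + R)
P(g, Z) = 11 (P(g, Z) = (1 - 1) + 11 = 0 + 11 = 11)
-3570 - P(v(y(-2, 6)), 5) = -3570 - 1*11 = -3570 - 11 = -3581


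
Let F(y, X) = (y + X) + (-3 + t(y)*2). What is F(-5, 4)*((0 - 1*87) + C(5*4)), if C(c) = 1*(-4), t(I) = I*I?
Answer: -4186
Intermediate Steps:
t(I) = I**2
C(c) = -4
F(y, X) = -3 + X + y + 2*y**2 (F(y, X) = (y + X) + (-3 + y**2*2) = (X + y) + (-3 + 2*y**2) = -3 + X + y + 2*y**2)
F(-5, 4)*((0 - 1*87) + C(5*4)) = (-3 + 4 - 5 + 2*(-5)**2)*((0 - 1*87) - 4) = (-3 + 4 - 5 + 2*25)*((0 - 87) - 4) = (-3 + 4 - 5 + 50)*(-87 - 4) = 46*(-91) = -4186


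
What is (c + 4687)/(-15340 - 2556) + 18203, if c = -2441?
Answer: 162879321/8948 ≈ 18203.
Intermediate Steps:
(c + 4687)/(-15340 - 2556) + 18203 = (-2441 + 4687)/(-15340 - 2556) + 18203 = 2246/(-17896) + 18203 = 2246*(-1/17896) + 18203 = -1123/8948 + 18203 = 162879321/8948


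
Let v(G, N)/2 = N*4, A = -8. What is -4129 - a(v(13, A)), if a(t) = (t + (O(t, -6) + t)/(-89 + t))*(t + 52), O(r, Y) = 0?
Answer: -249491/51 ≈ -4892.0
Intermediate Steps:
v(G, N) = 8*N (v(G, N) = 2*(N*4) = 2*(4*N) = 8*N)
a(t) = (52 + t)*(t + t/(-89 + t)) (a(t) = (t + (0 + t)/(-89 + t))*(t + 52) = (t + t/(-89 + t))*(52 + t) = (52 + t)*(t + t/(-89 + t)))
-4129 - a(v(13, A)) = -4129 - 8*(-8)*(-4576 + (8*(-8))**2 - 288*(-8))/(-89 + 8*(-8)) = -4129 - (-64)*(-4576 + (-64)**2 - 36*(-64))/(-89 - 64) = -4129 - (-64)*(-4576 + 4096 + 2304)/(-153) = -4129 - (-64)*(-1)*1824/153 = -4129 - 1*38912/51 = -4129 - 38912/51 = -249491/51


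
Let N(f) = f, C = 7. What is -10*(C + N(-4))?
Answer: -30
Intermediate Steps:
-10*(C + N(-4)) = -10*(7 - 4) = -10*3 = -30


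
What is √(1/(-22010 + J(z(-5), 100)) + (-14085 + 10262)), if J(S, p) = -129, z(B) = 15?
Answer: I*√11087499138/1703 ≈ 61.83*I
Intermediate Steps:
√(1/(-22010 + J(z(-5), 100)) + (-14085 + 10262)) = √(1/(-22010 - 129) + (-14085 + 10262)) = √(1/(-22139) - 3823) = √(-1/22139 - 3823) = √(-84637398/22139) = I*√11087499138/1703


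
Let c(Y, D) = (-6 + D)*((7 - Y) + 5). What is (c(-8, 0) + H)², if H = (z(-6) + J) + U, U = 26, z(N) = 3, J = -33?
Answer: 15376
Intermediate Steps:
c(Y, D) = (-6 + D)*(12 - Y)
H = -4 (H = (3 - 33) + 26 = -30 + 26 = -4)
(c(-8, 0) + H)² = ((-72 + 6*(-8) + 12*0 - 1*0*(-8)) - 4)² = ((-72 - 48 + 0 + 0) - 4)² = (-120 - 4)² = (-124)² = 15376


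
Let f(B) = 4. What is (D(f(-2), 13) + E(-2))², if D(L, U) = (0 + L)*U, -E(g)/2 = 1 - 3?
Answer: 3136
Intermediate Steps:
E(g) = 4 (E(g) = -2*(1 - 3) = -2*(-2) = 4)
D(L, U) = L*U
(D(f(-2), 13) + E(-2))² = (4*13 + 4)² = (52 + 4)² = 56² = 3136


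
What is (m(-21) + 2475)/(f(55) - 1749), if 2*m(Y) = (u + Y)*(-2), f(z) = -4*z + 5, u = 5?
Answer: -2491/1964 ≈ -1.2683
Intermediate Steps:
f(z) = 5 - 4*z
m(Y) = -5 - Y (m(Y) = ((5 + Y)*(-2))/2 = (-10 - 2*Y)/2 = -5 - Y)
(m(-21) + 2475)/(f(55) - 1749) = ((-5 - 1*(-21)) + 2475)/((5 - 4*55) - 1749) = ((-5 + 21) + 2475)/((5 - 220) - 1749) = (16 + 2475)/(-215 - 1749) = 2491/(-1964) = 2491*(-1/1964) = -2491/1964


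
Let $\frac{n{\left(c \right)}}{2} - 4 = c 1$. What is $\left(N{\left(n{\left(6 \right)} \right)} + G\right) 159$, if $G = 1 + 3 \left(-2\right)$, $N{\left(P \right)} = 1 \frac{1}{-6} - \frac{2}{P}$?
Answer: $- \frac{4187}{5} \approx -837.4$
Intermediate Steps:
$n{\left(c \right)} = 8 + 2 c$ ($n{\left(c \right)} = 8 + 2 c 1 = 8 + 2 c$)
$N{\left(P \right)} = - \frac{1}{6} - \frac{2}{P}$ ($N{\left(P \right)} = 1 \left(- \frac{1}{6}\right) - \frac{2}{P} = - \frac{1}{6} - \frac{2}{P}$)
$G = -5$ ($G = 1 - 6 = -5$)
$\left(N{\left(n{\left(6 \right)} \right)} + G\right) 159 = \left(\frac{-12 - \left(8 + 2 \cdot 6\right)}{6 \left(8 + 2 \cdot 6\right)} - 5\right) 159 = \left(\frac{-12 - \left(8 + 12\right)}{6 \left(8 + 12\right)} - 5\right) 159 = \left(\frac{-12 - 20}{6 \cdot 20} - 5\right) 159 = \left(\frac{1}{6} \cdot \frac{1}{20} \left(-12 - 20\right) - 5\right) 159 = \left(\frac{1}{6} \cdot \frac{1}{20} \left(-32\right) - 5\right) 159 = \left(- \frac{4}{15} - 5\right) 159 = \left(- \frac{79}{15}\right) 159 = - \frac{4187}{5}$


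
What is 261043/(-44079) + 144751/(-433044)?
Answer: -39807861407/6362715492 ≈ -6.2564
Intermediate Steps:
261043/(-44079) + 144751/(-433044) = 261043*(-1/44079) + 144751*(-1/433044) = -261043/44079 - 144751/433044 = -39807861407/6362715492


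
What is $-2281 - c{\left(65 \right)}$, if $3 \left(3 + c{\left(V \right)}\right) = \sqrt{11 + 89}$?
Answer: $- \frac{6844}{3} \approx -2281.3$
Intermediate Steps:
$c{\left(V \right)} = \frac{1}{3}$ ($c{\left(V \right)} = -3 + \frac{\sqrt{11 + 89}}{3} = -3 + \frac{\sqrt{100}}{3} = -3 + \frac{1}{3} \cdot 10 = -3 + \frac{10}{3} = \frac{1}{3}$)
$-2281 - c{\left(65 \right)} = -2281 - \frac{1}{3} = - \frac{6844}{3}$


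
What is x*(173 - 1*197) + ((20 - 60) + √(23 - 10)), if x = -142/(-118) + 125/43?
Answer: -351752/2537 + √13 ≈ -135.04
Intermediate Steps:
x = 10428/2537 (x = -142*(-1/118) + 125*(1/43) = 71/59 + 125/43 = 10428/2537 ≈ 4.1104)
x*(173 - 1*197) + ((20 - 60) + √(23 - 10)) = 10428*(173 - 1*197)/2537 + ((20 - 60) + √(23 - 10)) = 10428*(173 - 197)/2537 + (-40 + √13) = (10428/2537)*(-24) + (-40 + √13) = -250272/2537 + (-40 + √13) = -351752/2537 + √13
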